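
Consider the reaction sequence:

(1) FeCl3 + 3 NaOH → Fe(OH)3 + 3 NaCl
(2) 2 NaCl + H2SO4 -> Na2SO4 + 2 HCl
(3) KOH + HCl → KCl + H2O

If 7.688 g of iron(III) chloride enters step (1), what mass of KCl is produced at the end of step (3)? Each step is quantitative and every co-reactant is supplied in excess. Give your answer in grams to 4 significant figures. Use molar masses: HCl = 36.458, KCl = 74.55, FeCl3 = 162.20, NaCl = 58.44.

10.60 g

n(FeCl3) = 7.688 / 162.20 = 0.047398 mol.
Reaction (1): FeCl3→NaCl ratio 1:3 ⇒ n(NaCl) = 0.14219 mol.
Reaction (2): NaCl→HCl ratio 2:2 ⇒ n(HCl) = 0.14219 mol.
Reaction (3): HCl→KCl ratio 1:1 ⇒ n(KCl) = 0.14219 mol.
Mass of KCl = 0.14219 × 74.55 = 10.601 g.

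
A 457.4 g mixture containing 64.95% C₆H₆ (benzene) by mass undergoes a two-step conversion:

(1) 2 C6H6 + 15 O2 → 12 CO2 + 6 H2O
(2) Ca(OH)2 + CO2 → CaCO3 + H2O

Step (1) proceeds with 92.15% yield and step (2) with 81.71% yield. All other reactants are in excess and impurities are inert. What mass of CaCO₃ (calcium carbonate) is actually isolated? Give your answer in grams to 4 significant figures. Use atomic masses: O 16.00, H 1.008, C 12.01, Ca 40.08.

1720 g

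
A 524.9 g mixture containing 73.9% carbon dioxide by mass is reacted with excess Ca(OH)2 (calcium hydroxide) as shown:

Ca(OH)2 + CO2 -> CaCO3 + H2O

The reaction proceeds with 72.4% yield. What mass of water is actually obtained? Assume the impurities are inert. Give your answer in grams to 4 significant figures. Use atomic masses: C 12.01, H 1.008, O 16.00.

Pure CO2 available = 524.9 g × 0.739 = 387.90 g.
M(CO2) = 12.01 + 2(16.00) = 44.01 g/mol.
M(H2O) = 2(1.008) + 16.00 = 18.016 g/mol.
n(CO2) = 387.90 g / 44.01 g/mol = 8.8139 mol.
From the equation the CO2:H2O mole ratio is 1:1, so n(H2O) = 8.8139 × 1/1 = 8.8139 mol.
Mass of H2O = 8.8139 mol × 18.016 g/mol = 158.79 g.
Actual mass collected = 158.79 g × 0.724 = 114.97 g.

115.0 g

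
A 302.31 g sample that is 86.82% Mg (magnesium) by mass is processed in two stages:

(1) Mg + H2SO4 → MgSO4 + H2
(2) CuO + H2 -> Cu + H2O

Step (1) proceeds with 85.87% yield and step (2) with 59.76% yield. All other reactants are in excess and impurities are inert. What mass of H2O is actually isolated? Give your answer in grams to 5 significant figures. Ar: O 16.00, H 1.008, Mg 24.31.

99.815 g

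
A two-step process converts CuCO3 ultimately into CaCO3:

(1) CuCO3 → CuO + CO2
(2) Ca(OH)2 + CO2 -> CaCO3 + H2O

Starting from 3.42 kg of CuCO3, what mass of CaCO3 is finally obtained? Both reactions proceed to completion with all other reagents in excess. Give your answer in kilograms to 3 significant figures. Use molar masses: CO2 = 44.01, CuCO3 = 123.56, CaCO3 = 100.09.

2.77 kg

3.42 kg = 3420 g.
n(CuCO3) = 3420 / 123.56 = 27.68 mol.
Step 1 gives a 1:1 ratio of CuCO3 to CO2, so n(CO2) = 27.68 mol.
In step 2 the CO2:CaCO3 ratio is 1:1, so n(CaCO3) = 27.68 mol.
Mass of CaCO3 = 27.68 × 100.09 = 2770 g = 2.77 kg.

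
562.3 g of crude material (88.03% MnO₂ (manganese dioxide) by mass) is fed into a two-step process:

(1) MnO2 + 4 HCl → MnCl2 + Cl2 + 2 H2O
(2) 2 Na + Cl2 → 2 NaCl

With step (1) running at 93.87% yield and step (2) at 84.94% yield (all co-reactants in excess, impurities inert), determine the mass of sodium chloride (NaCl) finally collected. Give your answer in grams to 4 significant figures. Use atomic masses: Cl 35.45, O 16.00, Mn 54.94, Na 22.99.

Pure MnO2 = 562.3 × 0.8803 = 494.99 g.
M(MnO2) = 54.94 + 2(16.00) = 86.94 g/mol.
M(NaCl) = 22.99 + 35.45 = 58.44 g/mol.
n(MnO2) = 494.99 / 86.94 = 5.6935 mol.
Step 1 (MnO2:Cl2 = 1:1): theoretical n(Cl2) = 5.6935 mol; at 93.87% yield, n(Cl2) = 5.3445 mol.
Step 2 (Cl2:NaCl = 1:2): theoretical n(NaCl) = 10.689 mol, so theoretical mass = 10.689 × 58.44 = 624.66 g.
At 84.94% yield, actual mass of NaCl = 624.66 × 0.8494 = 530.59 g.

530.6 g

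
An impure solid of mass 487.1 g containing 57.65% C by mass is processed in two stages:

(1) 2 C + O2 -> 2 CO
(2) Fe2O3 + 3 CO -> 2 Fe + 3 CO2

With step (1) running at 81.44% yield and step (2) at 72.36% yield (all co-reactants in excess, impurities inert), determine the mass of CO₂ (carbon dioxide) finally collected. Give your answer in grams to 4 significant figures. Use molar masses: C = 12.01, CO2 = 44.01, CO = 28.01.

606.4 g

Pure C = 487.1 × 0.5765 = 280.81 g.
n(C) = 280.81 / 12.01 = 23.382 mol.
Step 1 (C:CO = 2:2): theoretical n(CO) = 23.382 mol; at 81.44% yield, n(CO) = 19.042 mol.
Step 2 (CO:CO2 = 3:3): theoretical n(CO2) = 19.042 mol, so theoretical mass = 19.042 × 44.01 = 838.04 g.
At 72.36% yield, actual mass of CO2 = 838.04 × 0.7236 = 606.40 g.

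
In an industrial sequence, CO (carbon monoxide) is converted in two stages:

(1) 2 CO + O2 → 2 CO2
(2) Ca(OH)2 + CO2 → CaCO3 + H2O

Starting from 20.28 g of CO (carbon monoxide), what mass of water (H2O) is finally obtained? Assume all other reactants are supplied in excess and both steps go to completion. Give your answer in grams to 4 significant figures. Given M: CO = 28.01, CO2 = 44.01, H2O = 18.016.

13.04 g

n(CO) = 20.280 / 28.01 = 0.72403 mol.
Step 1 gives a 2:2 ratio of CO to CO2, so n(CO2) = 0.72403 mol.
In step 2 the CO2:H2O ratio is 1:1, so n(H2O) = 0.72403 mol.
Mass of H2O = 0.72403 × 18.016 = 13.044 g.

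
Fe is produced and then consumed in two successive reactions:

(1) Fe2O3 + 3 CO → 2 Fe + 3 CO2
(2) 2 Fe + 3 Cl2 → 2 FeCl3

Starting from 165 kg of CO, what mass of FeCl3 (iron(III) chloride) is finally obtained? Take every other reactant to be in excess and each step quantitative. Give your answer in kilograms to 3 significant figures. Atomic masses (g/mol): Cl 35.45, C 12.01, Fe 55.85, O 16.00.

M(CO) = 12.01 + 16.00 = 28.01 g/mol.
M(FeCl3) = 55.85 + 3(35.45) = 162.20 g/mol.
165 kg = 165000 g.
n(CO) = 165000 / 28.01 = 5891 mol.
Step 1 gives a 3:2 ratio of CO to Fe, so n(Fe) = 3927 mol.
In step 2 the Fe:FeCl3 ratio is 2:2, so n(FeCl3) = 3927 mol.
Mass of FeCl3 = 3927 × 162.20 = 637000 g = 637 kg.

637 kg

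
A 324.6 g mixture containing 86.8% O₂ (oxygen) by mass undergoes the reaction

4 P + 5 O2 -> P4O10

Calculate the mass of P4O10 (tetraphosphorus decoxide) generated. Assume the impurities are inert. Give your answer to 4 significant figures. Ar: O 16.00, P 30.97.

499.9 g

Mass of pure O2 = 324.6 g × 0.868 = 281.75 g.
M(O2) = 2(16.00) = 32.00 g/mol.
M(P4O10) = 4(30.97) + 10(16.00) = 283.88 g/mol.
n(O2) = 281.75 g / 32.00 g/mol = 8.8048 mol.
From the equation the O2:P4O10 mole ratio is 5:1, so n(P4O10) = 8.8048 × 1/5 = 1.7610 mol.
Mass of P4O10 = 1.7610 mol × 283.88 g/mol = 499.90 g.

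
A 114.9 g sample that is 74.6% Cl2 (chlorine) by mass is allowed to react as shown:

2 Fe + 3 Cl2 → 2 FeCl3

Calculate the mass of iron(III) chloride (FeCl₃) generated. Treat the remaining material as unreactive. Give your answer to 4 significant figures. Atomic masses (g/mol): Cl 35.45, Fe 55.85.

Mass of pure Cl2 = 114.9 g × 0.746 = 85.715 g.
M(Cl2) = 2(35.45) = 70.90 g/mol.
M(FeCl3) = 55.85 + 3(35.45) = 162.20 g/mol.
n(Cl2) = 85.715 g / 70.90 g/mol = 1.2090 mol.
From the equation the Cl2:FeCl3 mole ratio is 3:2, so n(FeCl3) = 1.2090 × 2/3 = 0.80597 mol.
Mass of FeCl3 = 0.80597 mol × 162.20 g/mol = 130.73 g.

130.7 g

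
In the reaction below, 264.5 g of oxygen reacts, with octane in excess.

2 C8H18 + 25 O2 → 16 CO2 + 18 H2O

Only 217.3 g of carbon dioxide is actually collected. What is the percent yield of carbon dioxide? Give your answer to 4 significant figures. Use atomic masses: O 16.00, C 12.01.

M(O2) = 2(16.00) = 32.00 g/mol.
M(CO2) = 12.01 + 2(16.00) = 44.01 g/mol.
n(O2) = 264.50 g / 32.00 g/mol = 8.2656 mol.
From the equation the O2:CO2 mole ratio is 25:16, so n(CO2) = 8.2656 × 16/25 = 5.2900 mol.
Mass of CO2 = 5.2900 mol × 44.01 g/mol = 232.81 g.
This is the theoretical yield. Percent yield = 217.3 g / 232.81 g × 100% = 93.337%.

93.34 %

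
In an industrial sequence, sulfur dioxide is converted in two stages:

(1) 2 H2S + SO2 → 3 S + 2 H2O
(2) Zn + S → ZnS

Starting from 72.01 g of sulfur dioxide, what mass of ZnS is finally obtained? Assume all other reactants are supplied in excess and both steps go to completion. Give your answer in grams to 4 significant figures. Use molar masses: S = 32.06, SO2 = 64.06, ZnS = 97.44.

n(SO2) = 72.010 / 64.06 = 1.1241 mol.
Step 1 gives a 1:3 ratio of SO2 to S, so n(S) = 3.3723 mol.
In step 2 the S:ZnS ratio is 1:1, so n(ZnS) = 3.3723 mol.
Mass of ZnS = 3.3723 × 97.44 = 328.60 g.

328.6 g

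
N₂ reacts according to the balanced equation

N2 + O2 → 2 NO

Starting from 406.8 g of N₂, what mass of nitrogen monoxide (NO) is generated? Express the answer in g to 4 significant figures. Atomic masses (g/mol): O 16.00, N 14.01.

M(N2) = 2(14.01) = 28.02 g/mol.
M(NO) = 14.01 + 16.00 = 30.01 g/mol.
n(N2) = 406.80 g / 28.02 g/mol = 14.518 mol.
From the equation the N2:NO mole ratio is 1:2, so n(NO) = 14.518 × 2/1 = 29.036 mol.
Mass of NO = 29.036 mol × 30.01 g/mol = 871.38 g.

871.4 g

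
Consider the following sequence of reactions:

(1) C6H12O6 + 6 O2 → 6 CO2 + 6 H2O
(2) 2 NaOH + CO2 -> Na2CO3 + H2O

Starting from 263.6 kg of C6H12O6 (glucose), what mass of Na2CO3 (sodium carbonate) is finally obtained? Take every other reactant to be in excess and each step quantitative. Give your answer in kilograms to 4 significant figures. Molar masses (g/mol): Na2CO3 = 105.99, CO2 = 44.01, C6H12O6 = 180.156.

263.6 kg = 263600 g.
n(C6H12O6) = 263600 / 180.156 = 1463.2 mol.
Step 1 gives a 1:6 ratio of C6H12O6 to CO2, so n(CO2) = 8779.1 mol.
In step 2 the CO2:Na2CO3 ratio is 1:1, so n(Na2CO3) = 8779.1 mol.
Mass of Na2CO3 = 8779.1 × 105.99 = 930490 g = 930.5 kg.

930.5 kg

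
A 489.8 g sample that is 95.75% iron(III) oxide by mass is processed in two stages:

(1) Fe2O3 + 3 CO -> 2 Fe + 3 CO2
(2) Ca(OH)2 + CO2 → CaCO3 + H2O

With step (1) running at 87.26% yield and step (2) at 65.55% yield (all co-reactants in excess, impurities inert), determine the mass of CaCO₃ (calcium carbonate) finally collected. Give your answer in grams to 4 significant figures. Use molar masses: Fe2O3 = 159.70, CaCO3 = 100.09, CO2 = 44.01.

Pure Fe2O3 = 489.8 × 0.9575 = 468.98 g.
n(Fe2O3) = 468.98 / 159.70 = 2.9367 mol.
Step 1 (Fe2O3:CO2 = 1:3): theoretical n(CO2) = 8.8100 mol; at 87.26% yield, n(CO2) = 7.6876 mol.
Step 2 (CO2:CaCO3 = 1:1): theoretical n(CaCO3) = 7.6876 mol, so theoretical mass = 7.6876 × 100.09 = 769.45 g.
At 65.55% yield, actual mass of CaCO3 = 769.45 × 0.6555 = 504.37 g.

504.4 g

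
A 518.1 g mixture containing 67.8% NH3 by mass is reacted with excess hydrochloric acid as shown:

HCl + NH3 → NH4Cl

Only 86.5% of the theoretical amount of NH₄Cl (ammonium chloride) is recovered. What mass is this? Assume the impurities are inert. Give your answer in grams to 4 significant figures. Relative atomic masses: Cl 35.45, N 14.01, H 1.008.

Pure NH3 available = 518.1 g × 0.678 = 351.27 g.
M(NH3) = 14.01 + 3(1.008) = 17.034 g/mol.
M(NH4Cl) = 14.01 + 4(1.008) + 35.45 = 53.492 g/mol.
n(NH3) = 351.27 g / 17.034 g/mol = 20.622 mol.
From the equation the NH3:NH4Cl mole ratio is 1:1, so n(NH4Cl) = 20.622 × 1/1 = 20.622 mol.
Mass of NH4Cl = 20.622 mol × 53.492 g/mol = 1103.1 g.
Actual mass collected = 1103.1 g × 0.865 = 954.18 g.

954.2 g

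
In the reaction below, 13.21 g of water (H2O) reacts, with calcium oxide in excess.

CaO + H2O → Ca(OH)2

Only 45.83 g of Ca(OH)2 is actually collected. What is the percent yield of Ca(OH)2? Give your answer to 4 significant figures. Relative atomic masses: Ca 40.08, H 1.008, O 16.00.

84.35 %

M(H2O) = 2(1.008) + 16.00 = 18.016 g/mol.
M(Ca(OH)2) = 40.08 + 2(16.00) + 2(1.008) = 74.096 g/mol.
n(H2O) = 13.210 g / 18.016 g/mol = 0.73324 mol.
From the equation the H2O:Ca(OH)2 mole ratio is 1:1, so n(Ca(OH)2) = 0.73324 × 1/1 = 0.73324 mol.
Mass of Ca(OH)2 = 0.73324 mol × 74.096 g/mol = 54.330 g.
This is the theoretical yield. Percent yield = 45.83 g / 54.330 g × 100% = 84.355%.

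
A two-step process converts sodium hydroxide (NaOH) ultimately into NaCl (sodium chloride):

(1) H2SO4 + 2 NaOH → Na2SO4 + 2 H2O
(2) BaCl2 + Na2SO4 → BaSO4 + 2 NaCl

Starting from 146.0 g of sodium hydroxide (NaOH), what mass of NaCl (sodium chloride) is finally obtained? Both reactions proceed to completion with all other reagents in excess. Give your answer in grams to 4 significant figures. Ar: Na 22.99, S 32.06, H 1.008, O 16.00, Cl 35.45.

M(NaOH) = 22.99 + 16.00 + 1.008 = 39.998 g/mol.
M(NaCl) = 22.99 + 35.45 = 58.44 g/mol.
n(NaOH) = 146.00 / 39.998 = 3.6502 mol.
Step 1 gives a 2:1 ratio of NaOH to Na2SO4, so n(Na2SO4) = 1.8251 mol.
In step 2 the Na2SO4:NaCl ratio is 1:2, so n(NaCl) = 3.6502 mol.
Mass of NaCl = 3.6502 × 58.44 = 213.32 g.

213.3 g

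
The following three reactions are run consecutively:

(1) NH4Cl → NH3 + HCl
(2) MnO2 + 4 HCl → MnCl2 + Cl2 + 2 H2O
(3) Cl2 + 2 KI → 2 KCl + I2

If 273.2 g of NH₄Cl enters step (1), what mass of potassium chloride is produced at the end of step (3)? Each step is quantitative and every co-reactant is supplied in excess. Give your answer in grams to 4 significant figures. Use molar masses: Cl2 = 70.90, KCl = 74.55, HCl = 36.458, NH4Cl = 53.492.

190.4 g

n(NH4Cl) = 273.2 / 53.492 = 5.1073 mol.
Reaction (1): NH4Cl→HCl ratio 1:1 ⇒ n(HCl) = 5.1073 mol.
Reaction (2): HCl→Cl2 ratio 4:1 ⇒ n(Cl2) = 1.2768 mol.
Reaction (3): Cl2→KCl ratio 1:2 ⇒ n(KCl) = 2.5537 mol.
Mass of KCl = 2.5537 × 74.55 = 190.37 g.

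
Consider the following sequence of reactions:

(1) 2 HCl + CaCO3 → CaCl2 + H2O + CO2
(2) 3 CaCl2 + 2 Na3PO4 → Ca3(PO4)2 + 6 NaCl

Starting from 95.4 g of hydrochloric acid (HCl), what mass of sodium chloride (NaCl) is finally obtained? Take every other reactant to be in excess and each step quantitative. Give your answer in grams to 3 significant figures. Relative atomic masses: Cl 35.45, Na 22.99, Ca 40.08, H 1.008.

M(HCl) = 1.008 + 35.45 = 36.458 g/mol.
M(NaCl) = 22.99 + 35.45 = 58.44 g/mol.
n(HCl) = 95.40 / 36.458 = 2.617 mol.
Step 1 gives a 2:1 ratio of HCl to CaCl2, so n(CaCl2) = 1.308 mol.
In step 2 the CaCl2:NaCl ratio is 3:6, so n(NaCl) = 2.617 mol.
Mass of NaCl = 2.617 × 58.44 = 152.9 g.

153 g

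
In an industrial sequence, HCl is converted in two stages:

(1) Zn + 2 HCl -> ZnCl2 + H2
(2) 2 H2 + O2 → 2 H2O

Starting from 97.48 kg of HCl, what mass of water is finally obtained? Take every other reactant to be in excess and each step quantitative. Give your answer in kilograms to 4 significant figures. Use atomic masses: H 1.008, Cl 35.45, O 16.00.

M(HCl) = 1.008 + 35.45 = 36.458 g/mol.
M(H2O) = 2(1.008) + 16.00 = 18.016 g/mol.
97.48 kg = 97480 g.
n(HCl) = 97480 / 36.458 = 2673.8 mol.
Step 1 gives a 2:1 ratio of HCl to H2, so n(H2) = 1336.9 mol.
In step 2 the H2:H2O ratio is 2:2, so n(H2O) = 1336.9 mol.
Mass of H2O = 1336.9 × 18.016 = 24085 g = 24.09 kg.

24.09 kg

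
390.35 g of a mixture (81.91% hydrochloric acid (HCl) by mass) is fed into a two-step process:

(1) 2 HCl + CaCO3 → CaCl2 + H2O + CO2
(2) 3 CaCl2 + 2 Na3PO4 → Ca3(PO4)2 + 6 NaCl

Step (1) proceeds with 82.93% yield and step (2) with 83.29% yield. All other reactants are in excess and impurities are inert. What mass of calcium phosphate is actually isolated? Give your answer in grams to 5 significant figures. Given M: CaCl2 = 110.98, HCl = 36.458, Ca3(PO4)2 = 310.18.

313.16 g

Pure HCl = 390.35 × 0.8191 = 319.736 g.
n(HCl) = 319.736 / 36.458 = 8.76997 mol.
Step 1 (HCl:CaCl2 = 2:1): theoretical n(CaCl2) = 4.38499 mol; at 82.93% yield, n(CaCl2) = 3.63647 mol.
Step 2 (CaCl2:Ca3(PO4)2 = 3:1): theoretical n(Ca3(PO4)2) = 1.21216 mol, so theoretical mass = 1.21216 × 310.18 = 375.987 g.
At 83.29% yield, actual mass of Ca3(PO4)2 = 375.987 × 0.8329 = 313.159 g.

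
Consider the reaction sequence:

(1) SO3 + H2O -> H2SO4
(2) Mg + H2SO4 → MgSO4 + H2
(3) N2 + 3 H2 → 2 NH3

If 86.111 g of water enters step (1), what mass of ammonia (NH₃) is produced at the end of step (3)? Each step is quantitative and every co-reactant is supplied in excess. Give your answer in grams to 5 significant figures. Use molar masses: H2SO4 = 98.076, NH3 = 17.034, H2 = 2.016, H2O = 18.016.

54.278 g

n(H2O) = 86.111 / 18.016 = 4.77970 mol.
Reaction (1): H2O→H2SO4 ratio 1:1 ⇒ n(H2SO4) = 4.77970 mol.
Reaction (2): H2SO4→H2 ratio 1:1 ⇒ n(H2) = 4.77970 mol.
Reaction (3): H2→NH3 ratio 3:2 ⇒ n(NH3) = 3.18646 mol.
Mass of NH3 = 3.18646 × 17.034 = 54.2782 g.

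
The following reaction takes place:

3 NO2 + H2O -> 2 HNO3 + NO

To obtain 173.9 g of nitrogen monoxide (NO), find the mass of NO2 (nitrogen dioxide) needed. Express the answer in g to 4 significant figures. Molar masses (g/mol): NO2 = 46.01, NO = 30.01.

799.8 g

n(NO) = 173.90 g / 30.01 g/mol = 5.7947 mol.
From the equation the NO:NO2 mole ratio is 1:3, so n(NO2) = 5.7947 × 3/1 = 17.384 mol.
Mass of NO2 = 17.384 mol × 46.01 g/mol = 799.85 g.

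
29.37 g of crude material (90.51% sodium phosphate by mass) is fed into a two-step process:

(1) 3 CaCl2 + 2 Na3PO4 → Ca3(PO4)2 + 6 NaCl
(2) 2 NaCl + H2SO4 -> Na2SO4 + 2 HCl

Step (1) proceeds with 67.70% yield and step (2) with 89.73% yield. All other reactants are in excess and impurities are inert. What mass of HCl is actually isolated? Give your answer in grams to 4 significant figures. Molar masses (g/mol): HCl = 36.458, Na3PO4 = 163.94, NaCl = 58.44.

10.77 g

Pure Na3PO4 = 29.37 × 0.9051 = 26.583 g.
n(Na3PO4) = 26.583 / 163.94 = 0.16215 mol.
Step 1 (Na3PO4:NaCl = 2:6): theoretical n(NaCl) = 0.48645 mol; at 67.70% yield, n(NaCl) = 0.32933 mol.
Step 2 (NaCl:HCl = 2:2): theoretical n(HCl) = 0.32933 mol, so theoretical mass = 0.32933 × 36.458 = 12.007 g.
At 89.73% yield, actual mass of HCl = 12.007 × 0.8973 = 10.773 g.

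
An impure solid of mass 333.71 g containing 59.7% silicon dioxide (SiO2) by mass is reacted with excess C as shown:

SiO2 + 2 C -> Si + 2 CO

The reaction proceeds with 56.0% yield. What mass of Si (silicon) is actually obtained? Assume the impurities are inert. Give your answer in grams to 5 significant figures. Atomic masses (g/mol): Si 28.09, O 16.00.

Pure SiO2 available = 333.71 g × 0.597 = 199.225 g.
M(SiO2) = 28.09 + 2(16.00) = 60.09 g/mol.
M(Si) = 28.09 g/mol.
n(SiO2) = 199.225 g / 60.09 g/mol = 3.31544 mol.
From the equation the SiO2:Si mole ratio is 1:1, so n(Si) = 3.31544 × 1/1 = 3.31544 mol.
Mass of Si = 3.31544 mol × 28.09 g/mol = 93.1307 g.
Actual mass collected = 93.1307 g × 0.560 = 52.1532 g.

52.153 g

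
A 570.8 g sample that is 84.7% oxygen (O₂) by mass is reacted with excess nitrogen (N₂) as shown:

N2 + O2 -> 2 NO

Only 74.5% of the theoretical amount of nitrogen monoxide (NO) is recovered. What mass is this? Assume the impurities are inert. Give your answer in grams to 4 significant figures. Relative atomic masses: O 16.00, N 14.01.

675.6 g

Pure O2 available = 570.8 g × 0.847 = 483.47 g.
M(O2) = 2(16.00) = 32.00 g/mol.
M(NO) = 14.01 + 16.00 = 30.01 g/mol.
n(O2) = 483.47 g / 32.00 g/mol = 15.108 mol.
From the equation the O2:NO mole ratio is 1:2, so n(NO) = 15.108 × 2/1 = 30.217 mol.
Mass of NO = 30.217 mol × 30.01 g/mol = 906.80 g.
Actual mass collected = 906.80 g × 0.745 = 675.57 g.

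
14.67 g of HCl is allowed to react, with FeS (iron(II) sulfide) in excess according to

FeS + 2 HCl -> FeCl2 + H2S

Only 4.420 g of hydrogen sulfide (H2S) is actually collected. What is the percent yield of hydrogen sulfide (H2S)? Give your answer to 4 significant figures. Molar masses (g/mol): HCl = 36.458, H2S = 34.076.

64.47 %

n(HCl) = 14.670 g / 36.458 g/mol = 0.40238 mol.
From the equation the HCl:H2S mole ratio is 2:1, so n(H2S) = 0.40238 × 1/2 = 0.20119 mol.
Mass of H2S = 0.20119 mol × 34.076 g/mol = 6.8558 g.
This is the theoretical yield. Percent yield = 4.420 g / 6.8558 g × 100% = 64.471%.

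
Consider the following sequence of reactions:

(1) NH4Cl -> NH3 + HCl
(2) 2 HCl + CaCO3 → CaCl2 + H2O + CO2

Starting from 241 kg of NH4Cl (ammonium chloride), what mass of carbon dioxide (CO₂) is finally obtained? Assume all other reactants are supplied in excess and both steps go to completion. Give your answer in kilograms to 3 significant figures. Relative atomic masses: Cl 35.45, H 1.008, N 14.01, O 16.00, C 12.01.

M(NH4Cl) = 14.01 + 4(1.008) + 35.45 = 53.492 g/mol.
M(CO2) = 12.01 + 2(16.00) = 44.01 g/mol.
241 kg = 241000 g.
n(NH4Cl) = 241000 / 53.492 = 4505 mol.
Step 1 gives a 1:1 ratio of NH4Cl to HCl, so n(HCl) = 4505 mol.
In step 2 the HCl:CO2 ratio is 2:1, so n(CO2) = 2253 mol.
Mass of CO2 = 2253 × 44.01 = 99140 g = 99.1 kg.

99.1 kg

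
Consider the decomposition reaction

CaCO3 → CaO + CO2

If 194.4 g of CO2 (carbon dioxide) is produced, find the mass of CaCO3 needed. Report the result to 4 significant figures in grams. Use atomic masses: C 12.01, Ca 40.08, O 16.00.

442.1 g

M(CO2) = 12.01 + 2(16.00) = 44.01 g/mol.
M(CaCO3) = 40.08 + 12.01 + 3(16.00) = 100.09 g/mol.
n(CO2) = 194.40 g / 44.01 g/mol = 4.4172 mol.
From the equation the CO2:CaCO3 mole ratio is 1:1, so n(CaCO3) = 4.4172 × 1/1 = 4.4172 mol.
Mass of CaCO3 = 4.4172 mol × 100.09 g/mol = 442.12 g.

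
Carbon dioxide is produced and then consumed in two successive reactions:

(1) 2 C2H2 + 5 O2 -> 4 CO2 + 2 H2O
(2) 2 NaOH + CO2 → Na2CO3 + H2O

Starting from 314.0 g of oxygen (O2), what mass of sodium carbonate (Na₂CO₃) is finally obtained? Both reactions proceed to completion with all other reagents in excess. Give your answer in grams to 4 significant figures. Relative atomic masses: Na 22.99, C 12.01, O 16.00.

M(O2) = 2(16.00) = 32.00 g/mol.
M(Na2CO3) = 2(22.99) + 12.01 + 3(16.00) = 105.99 g/mol.
n(O2) = 314.00 / 32.00 = 9.8125 mol.
Step 1 gives a 5:4 ratio of O2 to CO2, so n(CO2) = 7.8500 mol.
In step 2 the CO2:Na2CO3 ratio is 1:1, so n(Na2CO3) = 7.8500 mol.
Mass of Na2CO3 = 7.8500 × 105.99 = 832.02 g.

832.0 g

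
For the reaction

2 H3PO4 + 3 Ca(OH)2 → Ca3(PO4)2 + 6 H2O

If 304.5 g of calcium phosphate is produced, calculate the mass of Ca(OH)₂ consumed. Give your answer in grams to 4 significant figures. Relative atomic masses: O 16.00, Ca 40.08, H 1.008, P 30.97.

218.2 g

M(Ca3(PO4)2) = 3(40.08) + 2(30.97) + 8(16.00) = 310.18 g/mol.
M(Ca(OH)2) = 40.08 + 2(16.00) + 2(1.008) = 74.096 g/mol.
n(Ca3(PO4)2) = 304.50 g / 310.18 g/mol = 0.98169 mol.
From the equation the Ca3(PO4)2:Ca(OH)2 mole ratio is 1:3, so n(Ca(OH)2) = 0.98169 × 3/1 = 2.9451 mol.
Mass of Ca(OH)2 = 2.9451 mol × 74.096 g/mol = 218.22 g.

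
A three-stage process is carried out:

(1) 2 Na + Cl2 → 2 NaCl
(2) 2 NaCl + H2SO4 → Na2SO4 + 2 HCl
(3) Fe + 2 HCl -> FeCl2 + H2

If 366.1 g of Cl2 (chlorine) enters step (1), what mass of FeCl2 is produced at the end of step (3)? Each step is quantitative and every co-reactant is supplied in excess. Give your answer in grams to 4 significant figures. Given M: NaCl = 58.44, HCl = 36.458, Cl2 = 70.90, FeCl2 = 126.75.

n(Cl2) = 366.1 / 70.90 = 5.1636 mol.
Reaction (1): Cl2→NaCl ratio 1:2 ⇒ n(NaCl) = 10.327 mol.
Reaction (2): NaCl→HCl ratio 2:2 ⇒ n(HCl) = 10.327 mol.
Reaction (3): HCl→FeCl2 ratio 2:1 ⇒ n(FeCl2) = 5.1636 mol.
Mass of FeCl2 = 5.1636 × 126.75 = 654.49 g.

654.5 g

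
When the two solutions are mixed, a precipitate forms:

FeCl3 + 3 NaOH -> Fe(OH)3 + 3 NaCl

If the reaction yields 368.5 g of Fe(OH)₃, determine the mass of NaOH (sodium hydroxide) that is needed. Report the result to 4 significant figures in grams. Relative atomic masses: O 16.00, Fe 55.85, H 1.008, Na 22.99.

M(Fe(OH)3) = 55.85 + 3(16.00) + 3(1.008) = 106.874 g/mol.
M(NaOH) = 22.99 + 16.00 + 1.008 = 39.998 g/mol.
n(Fe(OH)3) = 368.50 g / 106.874 g/mol = 3.4480 mol.
From the equation the Fe(OH)3:NaOH mole ratio is 1:3, so n(NaOH) = 3.4480 × 3/1 = 10.344 mol.
Mass of NaOH = 10.344 mol × 39.998 g/mol = 413.74 g.

413.7 g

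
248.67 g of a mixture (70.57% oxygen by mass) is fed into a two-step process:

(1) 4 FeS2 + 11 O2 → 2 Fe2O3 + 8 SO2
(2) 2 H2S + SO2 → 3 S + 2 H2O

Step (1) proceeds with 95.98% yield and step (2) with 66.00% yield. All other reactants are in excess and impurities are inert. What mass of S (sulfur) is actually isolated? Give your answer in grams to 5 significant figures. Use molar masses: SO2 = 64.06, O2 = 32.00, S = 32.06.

Pure O2 = 248.67 × 0.7057 = 175.486 g.
n(O2) = 175.486 / 32.00 = 5.48395 mol.
Step 1 (O2:SO2 = 11:8): theoretical n(SO2) = 3.98833 mol; at 95.98% yield, n(SO2) = 3.82800 mol.
Step 2 (SO2:S = 1:3): theoretical n(S) = 11.4840 mol, so theoretical mass = 11.4840 × 32.06 = 368.177 g.
At 66.00% yield, actual mass of S = 368.177 × 0.6600 = 242.997 g.

243.00 g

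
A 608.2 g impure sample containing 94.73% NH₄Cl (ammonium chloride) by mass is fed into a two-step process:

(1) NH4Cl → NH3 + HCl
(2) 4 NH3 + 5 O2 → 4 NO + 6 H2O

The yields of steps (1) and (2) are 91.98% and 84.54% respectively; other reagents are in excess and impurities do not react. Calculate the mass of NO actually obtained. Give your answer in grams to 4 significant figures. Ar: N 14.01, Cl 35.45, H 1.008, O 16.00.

251.3 g

Pure NH4Cl = 608.2 × 0.9473 = 576.15 g.
M(NH4Cl) = 14.01 + 4(1.008) + 35.45 = 53.492 g/mol.
M(NO) = 14.01 + 16.00 = 30.01 g/mol.
n(NH4Cl) = 576.15 / 53.492 = 10.771 mol.
Step 1 (NH4Cl:NH3 = 1:1): theoretical n(NH3) = 10.771 mol; at 91.98% yield, n(NH3) = 9.9069 mol.
Step 2 (NH3:NO = 4:4): theoretical n(NO) = 9.9069 mol, so theoretical mass = 9.9069 × 30.01 = 297.31 g.
At 84.54% yield, actual mass of NO = 297.31 × 0.8454 = 251.34 g.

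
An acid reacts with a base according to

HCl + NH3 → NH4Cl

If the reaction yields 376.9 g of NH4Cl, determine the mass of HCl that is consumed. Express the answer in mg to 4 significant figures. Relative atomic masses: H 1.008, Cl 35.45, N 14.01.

M(NH4Cl) = 14.01 + 4(1.008) + 35.45 = 53.492 g/mol.
M(HCl) = 1.008 + 35.45 = 36.458 g/mol.
n(NH4Cl) = 376.90 g / 53.492 g/mol = 7.0459 mol.
From the equation the NH4Cl:HCl mole ratio is 1:1, so n(HCl) = 7.0459 × 1/1 = 7.0459 mol.
Mass of HCl = 7.0459 mol × 36.458 g/mol = 256.88 g.
Converting to mg: 256.88 g = 256900 mg.

256900 mg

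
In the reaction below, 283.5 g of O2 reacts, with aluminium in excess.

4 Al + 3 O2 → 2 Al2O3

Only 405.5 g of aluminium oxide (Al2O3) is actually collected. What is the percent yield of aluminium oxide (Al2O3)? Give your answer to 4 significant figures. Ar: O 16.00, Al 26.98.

67.34 %

M(O2) = 2(16.00) = 32.00 g/mol.
M(Al2O3) = 2(26.98) + 3(16.00) = 101.96 g/mol.
n(O2) = 283.50 g / 32.00 g/mol = 8.8594 mol.
From the equation the O2:Al2O3 mole ratio is 3:2, so n(Al2O3) = 8.8594 × 2/3 = 5.9062 mol.
Mass of Al2O3 = 5.9062 mol × 101.96 g/mol = 602.20 g.
This is the theoretical yield. Percent yield = 405.5 g / 602.20 g × 100% = 67.336%.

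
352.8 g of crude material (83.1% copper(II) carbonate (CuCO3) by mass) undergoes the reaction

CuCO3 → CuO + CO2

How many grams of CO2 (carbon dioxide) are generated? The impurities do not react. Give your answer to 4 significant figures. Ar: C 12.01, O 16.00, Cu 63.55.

Mass of pure CuCO3 = 352.8 g × 0.831 = 293.18 g.
M(CuCO3) = 63.55 + 12.01 + 3(16.00) = 123.56 g/mol.
M(CO2) = 12.01 + 2(16.00) = 44.01 g/mol.
n(CuCO3) = 293.18 g / 123.56 g/mol = 2.3727 mol.
From the equation the CuCO3:CO2 mole ratio is 1:1, so n(CO2) = 2.3727 × 1/1 = 2.3727 mol.
Mass of CO2 = 2.3727 mol × 44.01 g/mol = 104.42 g.

104.4 g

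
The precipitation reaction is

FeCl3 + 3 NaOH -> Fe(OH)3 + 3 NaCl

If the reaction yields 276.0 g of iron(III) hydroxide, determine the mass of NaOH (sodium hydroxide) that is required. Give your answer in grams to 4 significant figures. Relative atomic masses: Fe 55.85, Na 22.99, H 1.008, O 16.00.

309.9 g

M(Fe(OH)3) = 55.85 + 3(16.00) + 3(1.008) = 106.874 g/mol.
M(NaOH) = 22.99 + 16.00 + 1.008 = 39.998 g/mol.
n(Fe(OH)3) = 276.00 g / 106.874 g/mol = 2.5825 mol.
From the equation the Fe(OH)3:NaOH mole ratio is 1:3, so n(NaOH) = 2.5825 × 3/1 = 7.7474 mol.
Mass of NaOH = 7.7474 mol × 39.998 g/mol = 309.88 g.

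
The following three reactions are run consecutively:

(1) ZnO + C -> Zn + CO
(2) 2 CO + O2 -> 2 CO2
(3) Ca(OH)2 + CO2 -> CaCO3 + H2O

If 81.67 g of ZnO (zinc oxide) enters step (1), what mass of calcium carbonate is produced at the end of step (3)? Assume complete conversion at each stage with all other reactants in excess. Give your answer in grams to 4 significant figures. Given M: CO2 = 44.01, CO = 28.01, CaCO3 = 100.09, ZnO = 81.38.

n(ZnO) = 81.67 / 81.38 = 1.0036 mol.
Reaction (1): ZnO→CO ratio 1:1 ⇒ n(CO) = 1.0036 mol.
Reaction (2): CO→CO2 ratio 2:2 ⇒ n(CO2) = 1.0036 mol.
Reaction (3): CO2→CaCO3 ratio 1:1 ⇒ n(CaCO3) = 1.0036 mol.
Mass of CaCO3 = 1.0036 × 100.09 = 100.45 g.

100.4 g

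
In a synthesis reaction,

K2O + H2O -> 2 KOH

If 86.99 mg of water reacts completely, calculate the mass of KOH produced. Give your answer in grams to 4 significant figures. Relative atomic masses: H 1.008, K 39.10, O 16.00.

0.5418 g

M(H2O) = 2(1.008) + 16.00 = 18.016 g/mol.
M(KOH) = 39.10 + 16.00 + 1.008 = 56.108 g/mol.
Convert: 86.99 mg = 0.086990 g.
n(H2O) = 0.086990 g / 18.016 g/mol = 0.0048285 mol.
From the equation the H2O:KOH mole ratio is 1:2, so n(KOH) = 0.0048285 × 2/1 = 0.0096570 mol.
Mass of KOH = 0.0096570 mol × 56.108 g/mol = 0.54183 g.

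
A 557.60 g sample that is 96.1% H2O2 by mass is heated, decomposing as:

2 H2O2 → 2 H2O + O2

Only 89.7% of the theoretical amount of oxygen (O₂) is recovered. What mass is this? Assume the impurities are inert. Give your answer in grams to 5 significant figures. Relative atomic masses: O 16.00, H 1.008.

Pure H2O2 available = 557.60 g × 0.961 = 535.854 g.
M(H2O2) = 2(1.008) + 2(16.00) = 34.016 g/mol.
M(O2) = 2(16.00) = 32.00 g/mol.
n(H2O2) = 535.854 g / 34.016 g/mol = 15.7530 mol.
From the equation the H2O2:O2 mole ratio is 2:1, so n(O2) = 15.7530 × 1/2 = 7.87649 mol.
Mass of O2 = 7.87649 mol × 32.00 g/mol = 252.048 g.
Actual mass collected = 252.048 g × 0.897 = 226.087 g.

226.09 g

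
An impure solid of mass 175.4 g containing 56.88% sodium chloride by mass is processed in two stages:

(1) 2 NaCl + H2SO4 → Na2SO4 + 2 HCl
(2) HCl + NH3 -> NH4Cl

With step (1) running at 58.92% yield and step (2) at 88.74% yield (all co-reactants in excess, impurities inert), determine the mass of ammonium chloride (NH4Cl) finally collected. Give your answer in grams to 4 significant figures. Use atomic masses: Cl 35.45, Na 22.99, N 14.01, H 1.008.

47.75 g

Pure NaCl = 175.4 × 0.5688 = 99.768 g.
M(NaCl) = 22.99 + 35.45 = 58.44 g/mol.
M(NH4Cl) = 14.01 + 4(1.008) + 35.45 = 53.492 g/mol.
n(NaCl) = 99.768 / 58.44 = 1.7072 mol.
Step 1 (NaCl:HCl = 2:2): theoretical n(HCl) = 1.7072 mol; at 58.92% yield, n(HCl) = 1.0059 mol.
Step 2 (HCl:NH4Cl = 1:1): theoretical n(NH4Cl) = 1.0059 mol, so theoretical mass = 1.0059 × 53.492 = 53.806 g.
At 88.74% yield, actual mass of NH4Cl = 53.806 × 0.8874 = 47.747 g.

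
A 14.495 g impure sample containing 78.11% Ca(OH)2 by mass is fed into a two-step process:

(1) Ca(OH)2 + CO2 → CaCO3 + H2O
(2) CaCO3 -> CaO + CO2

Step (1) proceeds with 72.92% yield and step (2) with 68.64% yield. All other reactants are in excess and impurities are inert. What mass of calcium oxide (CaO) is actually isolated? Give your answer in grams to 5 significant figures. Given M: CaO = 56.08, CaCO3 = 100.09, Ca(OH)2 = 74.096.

4.2891 g

Pure Ca(OH)2 = 14.495 × 0.7811 = 11.3220 g.
n(Ca(OH)2) = 11.3220 / 74.096 = 0.152802 mol.
Step 1 (Ca(OH)2:CaCO3 = 1:1): theoretical n(CaCO3) = 0.152802 mol; at 72.92% yield, n(CaCO3) = 0.111423 mol.
Step 2 (CaCO3:CaO = 1:1): theoretical n(CaO) = 0.111423 mol, so theoretical mass = 0.111423 × 56.08 = 6.24863 g.
At 68.64% yield, actual mass of CaO = 6.24863 × 0.6864 = 4.28906 g.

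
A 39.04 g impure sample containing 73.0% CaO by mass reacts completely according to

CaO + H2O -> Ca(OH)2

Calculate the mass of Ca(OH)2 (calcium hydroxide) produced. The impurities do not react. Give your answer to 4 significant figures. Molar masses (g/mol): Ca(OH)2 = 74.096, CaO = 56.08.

Mass of pure CaO = 39.04 g × 0.730 = 28.499 g.
n(CaO) = 28.499 g / 56.08 g/mol = 0.50819 mol.
From the equation the CaO:Ca(OH)2 mole ratio is 1:1, so n(Ca(OH)2) = 0.50819 × 1/1 = 0.50819 mol.
Mass of Ca(OH)2 = 0.50819 mol × 74.096 g/mol = 37.655 g.

37.65 g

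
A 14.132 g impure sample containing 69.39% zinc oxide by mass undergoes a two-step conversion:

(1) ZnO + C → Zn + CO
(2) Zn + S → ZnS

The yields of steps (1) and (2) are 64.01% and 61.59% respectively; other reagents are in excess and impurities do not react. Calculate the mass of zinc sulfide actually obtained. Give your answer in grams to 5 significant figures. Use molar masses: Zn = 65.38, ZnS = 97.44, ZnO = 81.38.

4.6289 g

Pure ZnO = 14.132 × 0.6939 = 9.80619 g.
n(ZnO) = 9.80619 / 81.38 = 0.120499 mol.
Step 1 (ZnO:Zn = 1:1): theoretical n(Zn) = 0.120499 mol; at 64.01% yield, n(Zn) = 0.0771313 mol.
Step 2 (Zn:ZnS = 1:1): theoretical n(ZnS) = 0.0771313 mol, so theoretical mass = 0.0771313 × 97.44 = 7.51567 g.
At 61.59% yield, actual mass of ZnS = 7.51567 × 0.6159 = 4.62890 g.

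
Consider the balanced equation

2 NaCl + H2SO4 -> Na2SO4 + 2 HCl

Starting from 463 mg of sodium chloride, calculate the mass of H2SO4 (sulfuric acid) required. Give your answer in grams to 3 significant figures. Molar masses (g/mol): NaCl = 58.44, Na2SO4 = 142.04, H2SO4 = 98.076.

0.389 g

Convert: 463 mg = 0.4630 g.
n(NaCl) = 0.4630 g / 58.44 g/mol = 0.007923 mol.
From the equation the NaCl:H2SO4 mole ratio is 2:1, so n(H2SO4) = 0.007923 × 1/2 = 0.003961 mol.
Mass of H2SO4 = 0.003961 mol × 98.076 g/mol = 0.3885 g.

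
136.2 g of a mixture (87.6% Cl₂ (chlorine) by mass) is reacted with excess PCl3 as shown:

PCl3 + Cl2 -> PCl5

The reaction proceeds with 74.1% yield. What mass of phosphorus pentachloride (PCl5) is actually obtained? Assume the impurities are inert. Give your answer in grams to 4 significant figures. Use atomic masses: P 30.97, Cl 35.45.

259.6 g

Pure Cl2 available = 136.2 g × 0.876 = 119.31 g.
M(Cl2) = 2(35.45) = 70.90 g/mol.
M(PCl5) = 30.97 + 5(35.45) = 208.22 g/mol.
n(Cl2) = 119.31 g / 70.90 g/mol = 1.6828 mol.
From the equation the Cl2:PCl5 mole ratio is 1:1, so n(PCl5) = 1.6828 × 1/1 = 1.6828 mol.
Mass of PCl5 = 1.6828 mol × 208.22 g/mol = 350.39 g.
Actual mass collected = 350.39 g × 0.741 = 259.64 g.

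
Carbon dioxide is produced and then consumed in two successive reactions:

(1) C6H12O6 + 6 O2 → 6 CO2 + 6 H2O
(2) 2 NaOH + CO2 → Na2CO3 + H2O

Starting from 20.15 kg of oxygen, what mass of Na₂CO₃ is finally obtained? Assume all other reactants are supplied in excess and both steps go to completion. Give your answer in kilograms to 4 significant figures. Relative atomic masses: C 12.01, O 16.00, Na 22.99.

M(O2) = 2(16.00) = 32.00 g/mol.
M(Na2CO3) = 2(22.99) + 12.01 + 3(16.00) = 105.99 g/mol.
20.15 kg = 20150 g.
n(O2) = 20150 / 32.00 = 629.69 mol.
Step 1 gives a 6:6 ratio of O2 to CO2, so n(CO2) = 629.69 mol.
In step 2 the CO2:Na2CO3 ratio is 1:1, so n(Na2CO3) = 629.69 mol.
Mass of Na2CO3 = 629.69 × 105.99 = 66741 g = 66.74 kg.

66.74 kg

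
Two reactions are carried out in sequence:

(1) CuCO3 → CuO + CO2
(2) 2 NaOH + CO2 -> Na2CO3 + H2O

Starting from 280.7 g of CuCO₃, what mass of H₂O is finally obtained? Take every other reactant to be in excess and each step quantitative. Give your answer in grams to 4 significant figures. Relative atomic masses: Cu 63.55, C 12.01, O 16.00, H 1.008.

40.93 g

M(CuCO3) = 63.55 + 12.01 + 3(16.00) = 123.56 g/mol.
M(H2O) = 2(1.008) + 16.00 = 18.016 g/mol.
n(CuCO3) = 280.70 / 123.56 = 2.2718 mol.
Step 1 gives a 1:1 ratio of CuCO3 to CO2, so n(CO2) = 2.2718 mol.
In step 2 the CO2:H2O ratio is 1:1, so n(H2O) = 2.2718 mol.
Mass of H2O = 2.2718 × 18.016 = 40.928 g.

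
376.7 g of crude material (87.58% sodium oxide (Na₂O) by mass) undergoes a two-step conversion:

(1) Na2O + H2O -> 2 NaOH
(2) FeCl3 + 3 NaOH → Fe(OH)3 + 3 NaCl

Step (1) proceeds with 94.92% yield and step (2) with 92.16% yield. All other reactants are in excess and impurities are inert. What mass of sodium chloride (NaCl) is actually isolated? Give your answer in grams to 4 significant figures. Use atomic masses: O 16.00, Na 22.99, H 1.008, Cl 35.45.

544.2 g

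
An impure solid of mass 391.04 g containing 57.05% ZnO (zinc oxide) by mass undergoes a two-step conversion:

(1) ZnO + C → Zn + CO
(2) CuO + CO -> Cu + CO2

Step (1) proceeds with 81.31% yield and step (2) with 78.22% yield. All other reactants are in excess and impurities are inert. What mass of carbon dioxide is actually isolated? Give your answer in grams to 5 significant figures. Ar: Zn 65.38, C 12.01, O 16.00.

76.731 g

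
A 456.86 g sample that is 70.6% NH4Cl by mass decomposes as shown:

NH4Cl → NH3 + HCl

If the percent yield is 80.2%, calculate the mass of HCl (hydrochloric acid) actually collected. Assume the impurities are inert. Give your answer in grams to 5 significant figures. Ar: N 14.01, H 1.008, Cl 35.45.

176.31 g

Pure NH4Cl available = 456.86 g × 0.706 = 322.543 g.
M(NH4Cl) = 14.01 + 4(1.008) + 35.45 = 53.492 g/mol.
M(HCl) = 1.008 + 35.45 = 36.458 g/mol.
n(NH4Cl) = 322.543 g / 53.492 g/mol = 6.02975 mol.
From the equation the NH4Cl:HCl mole ratio is 1:1, so n(HCl) = 6.02975 × 1/1 = 6.02975 mol.
Mass of HCl = 6.02975 mol × 36.458 g/mol = 219.832 g.
Actual mass collected = 219.832 g × 0.802 = 176.306 g.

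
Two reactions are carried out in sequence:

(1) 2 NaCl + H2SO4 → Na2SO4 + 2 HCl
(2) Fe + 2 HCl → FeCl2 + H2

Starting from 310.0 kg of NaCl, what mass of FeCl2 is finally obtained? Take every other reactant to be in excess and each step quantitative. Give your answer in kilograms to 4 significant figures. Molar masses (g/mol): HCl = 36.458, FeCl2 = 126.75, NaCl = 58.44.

336.2 kg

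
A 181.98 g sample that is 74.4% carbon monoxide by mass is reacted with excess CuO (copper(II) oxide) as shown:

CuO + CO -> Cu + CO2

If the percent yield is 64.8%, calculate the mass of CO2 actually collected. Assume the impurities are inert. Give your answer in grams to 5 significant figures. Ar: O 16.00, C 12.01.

Pure CO available = 181.98 g × 0.744 = 135.393 g.
M(CO) = 12.01 + 16.00 = 28.01 g/mol.
M(CO2) = 12.01 + 2(16.00) = 44.01 g/mol.
n(CO) = 135.393 g / 28.01 g/mol = 4.83374 mol.
From the equation the CO:CO2 mole ratio is 1:1, so n(CO2) = 4.83374 × 1/1 = 4.83374 mol.
Mass of CO2 = 4.83374 mol × 44.01 g/mol = 212.733 g.
Actual mass collected = 212.733 g × 0.648 = 137.851 g.

137.85 g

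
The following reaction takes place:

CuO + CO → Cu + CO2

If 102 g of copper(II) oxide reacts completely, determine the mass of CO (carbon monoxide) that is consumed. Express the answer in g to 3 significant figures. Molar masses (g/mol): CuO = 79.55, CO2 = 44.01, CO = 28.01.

35.9 g

n(CuO) = 102.0 g / 79.55 g/mol = 1.282 mol.
From the equation the CuO:CO mole ratio is 1:1, so n(CO) = 1.282 × 1/1 = 1.282 mol.
Mass of CO = 1.282 mol × 28.01 g/mol = 35.91 g.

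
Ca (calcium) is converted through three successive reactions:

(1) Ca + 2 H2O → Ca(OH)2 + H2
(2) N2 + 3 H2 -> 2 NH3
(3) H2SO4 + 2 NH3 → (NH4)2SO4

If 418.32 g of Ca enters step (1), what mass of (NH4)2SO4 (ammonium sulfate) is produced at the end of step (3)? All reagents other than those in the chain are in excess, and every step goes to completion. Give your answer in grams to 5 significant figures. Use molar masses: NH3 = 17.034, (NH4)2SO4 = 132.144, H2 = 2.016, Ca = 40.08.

459.73 g

n(Ca) = 418.32 / 40.08 = 10.4371 mol.
Reaction (1): Ca→H2 ratio 1:1 ⇒ n(H2) = 10.4371 mol.
Reaction (2): H2→NH3 ratio 3:2 ⇒ n(NH3) = 6.95808 mol.
Reaction (3): NH3→(NH4)2SO4 ratio 2:1 ⇒ n((NH4)2SO4) = 3.47904 mol.
Mass of (NH4)2SO4 = 3.47904 × 132.144 = 459.735 g.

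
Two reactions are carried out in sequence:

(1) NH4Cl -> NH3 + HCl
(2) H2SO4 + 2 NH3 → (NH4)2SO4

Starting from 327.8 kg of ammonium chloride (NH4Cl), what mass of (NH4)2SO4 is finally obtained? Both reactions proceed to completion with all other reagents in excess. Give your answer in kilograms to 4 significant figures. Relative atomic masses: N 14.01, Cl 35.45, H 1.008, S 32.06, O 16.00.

M(NH4Cl) = 14.01 + 4(1.008) + 35.45 = 53.492 g/mol.
M((NH4)2SO4) = 2(14.01) + 8(1.008) + 32.06 + 4(16.00) = 132.144 g/mol.
327.8 kg = 327800 g.
n(NH4Cl) = 327800 / 53.492 = 6128.0 mol.
Step 1 gives a 1:1 ratio of NH4Cl to NH3, so n(NH3) = 6128.0 mol.
In step 2 the NH3:(NH4)2SO4 ratio is 2:1, so n((NH4)2SO4) = 3064.0 mol.
Mass of (NH4)2SO4 = 3064.0 × 132.144 = 404890 g = 404.9 kg.

404.9 kg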